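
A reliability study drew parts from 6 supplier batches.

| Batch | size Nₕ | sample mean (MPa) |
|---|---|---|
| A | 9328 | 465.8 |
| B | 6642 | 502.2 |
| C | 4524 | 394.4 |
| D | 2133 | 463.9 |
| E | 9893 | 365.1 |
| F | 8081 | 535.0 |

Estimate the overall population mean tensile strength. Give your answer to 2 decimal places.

N = 9328 + 6642 + 4524 + 2133 + 9893 + 8081 = 40601.
Overall mean = Σ (Nₕ/N)·x̄ₕ — weight by population share, not a simple average.
Σ Nₕx̄ₕ = 9328·465.8 + 6642·502.2 + 4524·394.4 + 2133·463.9 + 9893·365.1 + 8081·535.0 = 4344982.4 + 3335612.4 + 1784265.6 + 989498.7 + 3611934.3 + 4323335 = 18389628.4.
Divide by N: 18389628.4 / 40601 = 452.9354... → 452.94.

452.94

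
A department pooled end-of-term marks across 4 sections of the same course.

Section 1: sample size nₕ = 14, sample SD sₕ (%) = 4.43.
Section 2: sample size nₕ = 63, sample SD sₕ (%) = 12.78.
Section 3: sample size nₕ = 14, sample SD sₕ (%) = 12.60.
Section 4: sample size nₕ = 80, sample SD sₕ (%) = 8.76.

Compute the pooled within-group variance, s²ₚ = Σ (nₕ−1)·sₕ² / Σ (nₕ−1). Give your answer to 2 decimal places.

110.82

1: (14−1)·4.43² = 13·19.6249 = 255.1237
2: (63−1)·12.78² = 62·163.3284 = 10126.3608
3: (14−1)·12.60² = 13·158.76 = 2063.88
4: (80−1)·8.76² = 79·76.7376 = 6062.2704
Numerator = 18507.6349; denominator = Σ(nₕ−1) = 167.
s²ₚ = 18507.6349/167 = 110.8242... → 110.82.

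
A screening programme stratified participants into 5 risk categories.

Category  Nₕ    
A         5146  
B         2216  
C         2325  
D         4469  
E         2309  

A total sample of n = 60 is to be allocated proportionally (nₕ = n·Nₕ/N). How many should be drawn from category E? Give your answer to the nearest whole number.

N = 5146 + 2216 + 2325 + 4469 + 2309 = 16465.
n_E = 60·2309/16465 = 8.414... → 8.

8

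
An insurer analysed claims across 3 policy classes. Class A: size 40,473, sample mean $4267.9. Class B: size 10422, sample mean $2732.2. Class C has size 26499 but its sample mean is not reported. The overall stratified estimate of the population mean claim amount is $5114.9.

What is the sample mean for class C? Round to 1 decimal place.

Σ Nₕx̄ₕ = N·μ, so 26499·x̄_C = 77394·5114.9 − (40473·4267.9 + 10422·2732.2).
= 395862570.6 − 201209705.1 = 194652865.5.
x̄_C = 194652865.5 / 26499 = 7345.668... → 7345.7.

7345.7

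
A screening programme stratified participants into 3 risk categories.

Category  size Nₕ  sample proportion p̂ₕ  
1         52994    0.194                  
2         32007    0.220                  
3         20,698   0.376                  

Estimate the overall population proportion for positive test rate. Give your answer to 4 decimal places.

0.2375

N = 52994 + 32007 + 20698 = 105699.
Overall proportion = Σ (Nₕ/N)·p̂ₕ.
Σ Nₕp̂ₕ = 10280.836 + 7041.54 + 7782.448 = 25104.824.
25104.824 / 105699 = 0.237512... → 0.2375.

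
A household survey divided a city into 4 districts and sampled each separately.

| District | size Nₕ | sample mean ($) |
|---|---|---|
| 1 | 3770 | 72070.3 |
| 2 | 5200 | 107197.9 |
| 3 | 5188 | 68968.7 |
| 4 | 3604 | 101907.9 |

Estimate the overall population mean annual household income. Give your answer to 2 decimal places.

N = 17762; weights Wₕ = Nₕ/N = (0.2123, 0.2928, 0.2921, 0.2029).
x̄_st = Σ Wₕ·x̄ₕ = 0.2123·72070.3 + 0.2928·107197.9 + 0.2921·68968.7 + 0.2029·101907.9 ≈ 87502.5221...
→ 87502.52.

87502.52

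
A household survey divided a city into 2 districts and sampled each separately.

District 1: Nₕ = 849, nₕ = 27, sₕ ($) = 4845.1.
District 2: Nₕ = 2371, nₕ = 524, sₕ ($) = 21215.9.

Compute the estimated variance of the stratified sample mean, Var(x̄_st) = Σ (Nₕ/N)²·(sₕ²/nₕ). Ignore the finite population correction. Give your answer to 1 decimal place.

526182.3

N = 3220. Term for each stratum: Wₕ²sₕ²/nₕ.
Var(x̄_st) = 60442.9097 + 465739.4189 = 526182.3286 → 526182.3.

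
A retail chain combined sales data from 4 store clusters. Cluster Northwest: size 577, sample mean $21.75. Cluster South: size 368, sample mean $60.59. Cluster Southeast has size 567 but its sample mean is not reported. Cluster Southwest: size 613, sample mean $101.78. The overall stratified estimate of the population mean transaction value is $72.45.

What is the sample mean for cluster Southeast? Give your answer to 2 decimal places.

100.03

N = 577 + 368 + 567 + 613 = 2125.
Overall total = μ·N = 72.45·2125 = 153956.25.
Subtract the known strata: 577·21.75 + 368·60.59 + 613·101.78 = 97238.01.
Remaining total for cluster Southeast: 153956.25 − 97238.01 = 56718.24.
Divide by its size: 56718.24 / 567 = 100.0322... → 100.03.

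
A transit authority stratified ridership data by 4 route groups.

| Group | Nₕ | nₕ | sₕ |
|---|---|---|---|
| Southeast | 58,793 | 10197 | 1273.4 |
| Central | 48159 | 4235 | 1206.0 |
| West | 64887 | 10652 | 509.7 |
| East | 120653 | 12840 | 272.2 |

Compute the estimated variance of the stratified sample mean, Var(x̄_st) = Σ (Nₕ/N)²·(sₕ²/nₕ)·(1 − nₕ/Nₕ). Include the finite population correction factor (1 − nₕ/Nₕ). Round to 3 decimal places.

N = 292492. Term for each stratum: Wₕ²sₕ²/nₕ·(1−nₕ/Nₕ).
Var(x̄_st) = 5.310745 + 8.491659 + 1.003246 + 0.877390 = 15.683040 → 15.683.

15.683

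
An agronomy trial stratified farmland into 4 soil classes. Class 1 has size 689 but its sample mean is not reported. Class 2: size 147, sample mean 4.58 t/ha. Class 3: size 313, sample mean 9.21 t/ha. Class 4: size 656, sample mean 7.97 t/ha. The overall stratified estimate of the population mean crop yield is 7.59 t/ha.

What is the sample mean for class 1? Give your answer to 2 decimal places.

7.13

N = 689 + 147 + 313 + 656 = 1805.
Overall total = μ·N = 7.59·1805 = 13699.95.
Subtract the known strata: 147·4.58 + 313·9.21 + 656·7.97 = 8784.31.
Remaining total for class 1: 13699.95 − 8784.31 = 4915.64.
Divide by its size: 4915.64 / 689 = 7.1345... → 7.13.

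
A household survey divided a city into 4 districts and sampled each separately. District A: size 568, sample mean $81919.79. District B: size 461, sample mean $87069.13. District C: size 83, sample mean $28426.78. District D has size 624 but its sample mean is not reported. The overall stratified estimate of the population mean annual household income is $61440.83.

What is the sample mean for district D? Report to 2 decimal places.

28257.29

N = 568 + 461 + 83 + 624 = 1736.
Overall total = μ·N = 61440.83·1736 = 106661280.88.
Subtract the known strata: 568·81919.79 + 461·87069.13 + 83·28426.78 = 89028732.39.
Remaining total for district D: 106661280.88 − 89028732.39 = 17632548.49.
Divide by its size: 17632548.49 / 624 = 28257.2892... → 28257.29.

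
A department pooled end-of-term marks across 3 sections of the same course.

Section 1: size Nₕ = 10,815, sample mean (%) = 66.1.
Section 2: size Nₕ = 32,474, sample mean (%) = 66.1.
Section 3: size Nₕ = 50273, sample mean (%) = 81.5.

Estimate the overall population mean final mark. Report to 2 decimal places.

x̄_st = (Σ Nₕx̄ₕ) / (Σ Nₕ) = (10815·66.1 + 32474·66.1 + 50273·81.5) / 93562
= 6958652.4 / 93562 = 74.3748... → 74.37.

74.37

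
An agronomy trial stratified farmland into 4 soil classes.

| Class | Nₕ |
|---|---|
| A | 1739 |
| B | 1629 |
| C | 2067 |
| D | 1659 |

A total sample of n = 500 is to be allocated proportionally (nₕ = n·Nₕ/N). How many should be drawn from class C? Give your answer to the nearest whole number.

Share of class C = 2067/7094 = 0.29137.
Allocate 500 × 0.29137 = 145.686... → 146.

146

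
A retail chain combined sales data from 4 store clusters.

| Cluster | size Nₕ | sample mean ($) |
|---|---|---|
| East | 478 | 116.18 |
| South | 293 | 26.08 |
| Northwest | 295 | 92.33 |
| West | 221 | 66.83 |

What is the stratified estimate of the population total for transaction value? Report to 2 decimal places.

Estimate total by summing Nₕ·x̄ₕ over strata.
478·116.18 + 293·26.08 + 295·92.33 + 221·66.83 = 55534.04 + 7641.44 + 27237.35 + 14769.43 = 105182.26.

105182.26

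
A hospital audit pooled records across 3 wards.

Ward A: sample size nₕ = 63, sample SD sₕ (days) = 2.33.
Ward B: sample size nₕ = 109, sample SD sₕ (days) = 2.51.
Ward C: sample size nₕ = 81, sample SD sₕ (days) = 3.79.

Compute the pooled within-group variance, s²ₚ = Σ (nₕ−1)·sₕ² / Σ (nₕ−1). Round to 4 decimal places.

Degrees of freedom: 62 + 108 + 80 = 250.
Σ(nₕ−1)sₕ² = 62·5.4289 + 108·6.3001 + 80·14.3641 = 2166.1306.
s²ₚ = 2166.1306 / 250 = 8.664522... → 8.6645.

8.6645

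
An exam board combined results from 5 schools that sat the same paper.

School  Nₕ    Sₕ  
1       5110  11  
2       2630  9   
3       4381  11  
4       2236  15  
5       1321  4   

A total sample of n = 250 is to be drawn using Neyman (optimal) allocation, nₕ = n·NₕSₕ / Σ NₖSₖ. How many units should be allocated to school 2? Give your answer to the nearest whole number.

35

Σ NₕSₕ = 5110·11 + 2630·9 + 4381·11 + 2236·15 + 1321·4 = 166895.
Share for 2: 23670/166895 = 0.14183.
n_2 = 250 × 0.14183 = 35.456... → 35.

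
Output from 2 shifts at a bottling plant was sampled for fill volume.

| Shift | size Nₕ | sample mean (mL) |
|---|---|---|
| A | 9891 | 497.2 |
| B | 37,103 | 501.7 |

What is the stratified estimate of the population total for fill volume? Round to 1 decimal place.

23532380.3

A: 9891·497.2 = 4917805.2
B: 37103·501.7 = 18614575.1
τ̂ = Σ Nₕx̄ₕ = 23532380.3.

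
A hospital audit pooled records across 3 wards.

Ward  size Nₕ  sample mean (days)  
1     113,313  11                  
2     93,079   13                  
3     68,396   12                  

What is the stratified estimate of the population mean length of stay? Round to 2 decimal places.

N = 274788; weights Wₕ = Nₕ/N = (0.4124, 0.3387, 0.2489).
x̄_st = Σ Wₕ·x̄ₕ = 0.4124·11 + 0.3387·13 + 0.2489·12 ≈ 11.9264...
→ 11.93.

11.93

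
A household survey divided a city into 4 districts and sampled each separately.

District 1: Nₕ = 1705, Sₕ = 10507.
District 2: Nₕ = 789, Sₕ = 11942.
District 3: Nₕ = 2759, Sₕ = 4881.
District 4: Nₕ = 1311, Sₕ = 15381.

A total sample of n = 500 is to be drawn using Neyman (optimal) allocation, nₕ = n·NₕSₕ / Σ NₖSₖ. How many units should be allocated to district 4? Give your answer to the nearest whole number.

Σ NₕSₕ = 1705·10507 + 789·11942 + 2759·4881 + 1311·15381 = 60967843.
Share for 4: 20164491/60967843 = 0.33074.
n_4 = 500 × 0.33074 = 165.370... → 165.

165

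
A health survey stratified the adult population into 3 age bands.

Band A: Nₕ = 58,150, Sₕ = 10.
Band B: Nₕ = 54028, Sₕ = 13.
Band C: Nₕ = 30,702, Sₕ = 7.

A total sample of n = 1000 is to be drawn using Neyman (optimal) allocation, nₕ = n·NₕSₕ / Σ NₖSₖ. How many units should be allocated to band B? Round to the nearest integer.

469

A: NₕSₕ = 58150·10 = 581500
B: NₕSₕ = 54028·13 = 702364
C: NₕSₕ = 30702·7 = 214914
Σ NₕSₕ = 1498778.
n_B = 1000·702364/1498778 = 468.624... → 469.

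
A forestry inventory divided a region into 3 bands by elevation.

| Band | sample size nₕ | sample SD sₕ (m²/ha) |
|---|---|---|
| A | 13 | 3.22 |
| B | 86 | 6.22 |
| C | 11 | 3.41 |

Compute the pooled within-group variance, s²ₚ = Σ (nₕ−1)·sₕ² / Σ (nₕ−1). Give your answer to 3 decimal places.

A: (13−1)·3.22² = 12·10.3684 = 124.4208
B: (86−1)·6.22² = 85·38.6884 = 3288.514
C: (11−1)·3.41² = 10·11.6281 = 116.281
Numerator = 3529.2158; denominator = Σ(nₕ−1) = 107.
s²ₚ = 3529.2158/107 = 32.98333... → 32.983.

32.983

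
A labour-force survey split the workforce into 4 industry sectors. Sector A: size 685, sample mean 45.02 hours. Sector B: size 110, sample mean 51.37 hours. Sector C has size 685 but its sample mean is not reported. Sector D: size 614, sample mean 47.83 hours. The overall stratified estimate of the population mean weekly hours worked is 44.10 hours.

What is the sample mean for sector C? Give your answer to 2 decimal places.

38.67

N = 685 + 110 + 685 + 614 = 2094.
Overall total = μ·N = 44.10·2094 = 92345.4.
Subtract the known strata: 685·45.02 + 110·51.37 + 614·47.83 = 65857.02.
Remaining total for sector C: 92345.4 − 65857.02 = 26488.38.
Divide by its size: 26488.38 / 685 = 38.6692... → 38.67.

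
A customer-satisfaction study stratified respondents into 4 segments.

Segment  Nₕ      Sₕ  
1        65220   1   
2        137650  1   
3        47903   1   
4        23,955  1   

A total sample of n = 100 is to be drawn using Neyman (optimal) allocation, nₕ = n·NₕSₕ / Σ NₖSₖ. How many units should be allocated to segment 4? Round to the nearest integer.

Σ NₕSₕ = 65220·1 + 137650·1 + 47903·1 + 23955·1 = 274728.
Share for 4: 23955/274728 = 0.08720.
n_4 = 100 × 0.08720 = 8.720... → 9.

9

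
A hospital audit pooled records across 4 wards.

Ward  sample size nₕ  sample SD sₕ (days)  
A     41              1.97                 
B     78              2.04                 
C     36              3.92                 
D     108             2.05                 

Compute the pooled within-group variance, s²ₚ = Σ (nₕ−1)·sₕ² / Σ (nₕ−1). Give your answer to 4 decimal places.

A: (41−1)·1.97² = 40·3.8809 = 155.236
B: (78−1)·2.04² = 77·4.1616 = 320.4432
C: (36−1)·3.92² = 35·15.3664 = 537.824
D: (108−1)·2.05² = 107·4.2025 = 449.6675
Numerator = 1463.1707; denominator = Σ(nₕ−1) = 259.
s²ₚ = 1463.1707/259 = 5.649308... → 5.6493.

5.6493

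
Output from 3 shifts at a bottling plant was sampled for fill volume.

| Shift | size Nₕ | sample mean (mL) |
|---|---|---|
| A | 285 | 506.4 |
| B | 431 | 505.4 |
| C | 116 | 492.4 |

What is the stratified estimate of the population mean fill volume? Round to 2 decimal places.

N = 832; weights Wₕ = Nₕ/N = (0.3425, 0.5180, 0.1394).
x̄_st = Σ Wₕ·x̄ₕ = 0.3425·506.4 + 0.5180·505.4 + 0.1394·492.4 ≈ 503.9300...
→ 503.93.

503.93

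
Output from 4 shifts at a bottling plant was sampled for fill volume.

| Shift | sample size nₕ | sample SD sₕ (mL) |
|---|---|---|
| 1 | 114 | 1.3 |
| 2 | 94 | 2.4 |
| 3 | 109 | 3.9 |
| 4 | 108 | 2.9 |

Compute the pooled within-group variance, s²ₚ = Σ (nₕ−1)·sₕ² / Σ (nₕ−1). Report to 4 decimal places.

7.7653

Degrees of freedom: 113 + 93 + 108 + 107 = 421.
Σ(nₕ−1)sₕ² = 113·1.69 + 93·5.76 + 108·15.21 + 107·8.41 = 3269.2.
s²ₚ = 3269.2 / 421 = 7.765321... → 7.7653.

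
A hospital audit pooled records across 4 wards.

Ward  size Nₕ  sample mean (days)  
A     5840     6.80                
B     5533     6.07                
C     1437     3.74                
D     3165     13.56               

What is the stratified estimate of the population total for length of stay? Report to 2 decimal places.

121589.09

Population total = Σ Nₕ·x̄ₕ (each stratum's size times its mean).
5840·6.80 + 5533·6.07 + 1437·3.74 + 3165·13.56 = 39712 + 33585.31 + 5374.38 + 42917.4 = 121589.09.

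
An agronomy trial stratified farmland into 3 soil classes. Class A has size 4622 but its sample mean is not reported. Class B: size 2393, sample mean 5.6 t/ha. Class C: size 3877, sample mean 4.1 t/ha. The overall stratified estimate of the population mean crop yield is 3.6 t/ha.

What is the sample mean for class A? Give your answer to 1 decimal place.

N = 4622 + 2393 + 3877 = 10892.
Overall total = μ·N = 3.6·10892 = 39211.2.
Subtract the known strata: 2393·5.6 + 3877·4.1 = 29296.5.
Remaining total for class A: 39211.2 − 29296.5 = 9914.7.
Divide by its size: 9914.7 / 4622 = 2.145... → 2.1.

2.1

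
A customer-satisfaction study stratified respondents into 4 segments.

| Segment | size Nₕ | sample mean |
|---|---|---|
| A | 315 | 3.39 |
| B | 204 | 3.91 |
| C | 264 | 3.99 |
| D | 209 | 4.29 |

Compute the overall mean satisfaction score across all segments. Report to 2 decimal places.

N = 315 + 204 + 264 + 209 = 992.
Weight each subgroup mean by Nₕ/N and sum.
Σ Nₕx̄ₕ = 315·3.39 + 204·3.91 + 264·3.99 + 209·4.29 = 1067.85 + 797.64 + 1053.36 + 896.61 = 3815.46.
Divide by N: 3815.46 / 992 = 3.8462... → 3.85.

3.85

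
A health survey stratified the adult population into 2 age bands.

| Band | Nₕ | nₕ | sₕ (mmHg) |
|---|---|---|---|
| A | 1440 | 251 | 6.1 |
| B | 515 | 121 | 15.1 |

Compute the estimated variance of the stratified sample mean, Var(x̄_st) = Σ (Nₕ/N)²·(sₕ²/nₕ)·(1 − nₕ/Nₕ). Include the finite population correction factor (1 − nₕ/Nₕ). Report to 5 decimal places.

0.16645

N = 1955. Term for each stratum: Wₕ²sₕ²/nₕ·(1−nₕ/Nₕ).
Var(x̄_st) = 0.06641050 + 0.10004110 = 0.16645160 → 0.16645.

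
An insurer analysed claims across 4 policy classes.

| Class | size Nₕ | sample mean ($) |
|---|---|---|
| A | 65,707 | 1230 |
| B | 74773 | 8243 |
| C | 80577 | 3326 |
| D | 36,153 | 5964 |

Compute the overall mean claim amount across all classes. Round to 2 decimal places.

N = 257210; weights Wₕ = Nₕ/N = (0.2555, 0.2907, 0.3133, 0.1406).
x̄_st = Σ Wₕ·x̄ₕ = 0.2555·1230 + 0.2907·8243 + 0.3133·3326 + 0.1406·5964 ≈ 4590.7587...
→ 4590.76.

4590.76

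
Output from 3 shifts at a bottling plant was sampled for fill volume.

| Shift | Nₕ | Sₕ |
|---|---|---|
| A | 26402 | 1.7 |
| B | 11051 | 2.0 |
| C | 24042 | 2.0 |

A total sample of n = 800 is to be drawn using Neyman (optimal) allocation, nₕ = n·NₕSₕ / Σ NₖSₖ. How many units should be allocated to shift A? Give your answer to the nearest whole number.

312

A: NₕSₕ = 26402·1.7 = 44883.4
B: NₕSₕ = 11051·2.0 = 22102
C: NₕSₕ = 24042·2.0 = 48084
Σ NₕSₕ = 115069.4.
n_A = 800·44883.4/115069.4 = 312.044... → 312.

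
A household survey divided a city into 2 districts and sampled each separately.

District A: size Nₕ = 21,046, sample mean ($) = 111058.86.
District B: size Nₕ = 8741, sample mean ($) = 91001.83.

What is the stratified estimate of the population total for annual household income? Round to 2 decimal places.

A: 21046·111058.86 = 2337344767.56
B: 8741·91001.83 = 795446996.03
τ̂ = Σ Nₕx̄ₕ = 3132791763.59.

3132791763.59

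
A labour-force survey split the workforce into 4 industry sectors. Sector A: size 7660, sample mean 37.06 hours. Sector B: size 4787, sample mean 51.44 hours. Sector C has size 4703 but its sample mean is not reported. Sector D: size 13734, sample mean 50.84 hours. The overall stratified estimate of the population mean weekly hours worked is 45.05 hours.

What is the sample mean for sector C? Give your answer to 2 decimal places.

34.65

N = 7660 + 4787 + 4703 + 13734 = 30884.
Overall total = μ·N = 45.05·30884 = 1391324.2.
Subtract the known strata: 7660·37.06 + 4787·51.44 + 13734·50.84 = 1228359.44.
Remaining total for sector C: 1391324.2 − 1228359.44 = 162964.76.
Divide by its size: 162964.76 / 4703 = 34.6512... → 34.65.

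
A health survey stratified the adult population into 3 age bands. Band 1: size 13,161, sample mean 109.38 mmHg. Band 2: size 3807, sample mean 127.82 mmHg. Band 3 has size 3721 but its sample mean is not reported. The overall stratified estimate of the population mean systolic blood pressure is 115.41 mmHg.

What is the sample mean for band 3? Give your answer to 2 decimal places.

Σ Nₕx̄ₕ = N·μ, so 3721·x̄_3 = 20689·115.41 − (13161·109.38 + 3807·127.82).
= 2387717.49 − 1926160.92 = 461556.57.
x̄_3 = 461556.57 / 3721 = 124.0410... → 124.04.

124.04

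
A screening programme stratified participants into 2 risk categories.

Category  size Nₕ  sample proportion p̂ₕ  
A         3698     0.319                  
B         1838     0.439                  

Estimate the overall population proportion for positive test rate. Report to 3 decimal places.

0.359

N = 3698 + 1838 = 5536.
Overall proportion = Σ (Nₕ/N)·p̂ₕ.
Σ Nₕp̂ₕ = 1179.662 + 806.882 = 1986.544.
1986.544 / 5536 = 0.35884... → 0.359.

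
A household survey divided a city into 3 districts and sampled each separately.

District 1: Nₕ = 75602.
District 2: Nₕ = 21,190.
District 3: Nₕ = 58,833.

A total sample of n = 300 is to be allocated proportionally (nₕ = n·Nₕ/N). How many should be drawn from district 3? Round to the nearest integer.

113

Share of district 3 = 58833/155625 = 0.37804.
Allocate 300 × 0.37804 = 113.413... → 113.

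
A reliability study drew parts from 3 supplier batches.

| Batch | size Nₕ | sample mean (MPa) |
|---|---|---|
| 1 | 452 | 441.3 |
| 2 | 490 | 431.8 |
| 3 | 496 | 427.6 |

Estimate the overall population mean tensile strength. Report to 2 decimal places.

433.34

N = 1438; weights Wₕ = Nₕ/N = (0.3143, 0.3408, 0.3449).
x̄_st = Σ Wₕ·x̄ₕ = 0.3143·441.3 + 0.3408·431.8 + 0.3449·427.6 ≈ 433.3374...
→ 433.34.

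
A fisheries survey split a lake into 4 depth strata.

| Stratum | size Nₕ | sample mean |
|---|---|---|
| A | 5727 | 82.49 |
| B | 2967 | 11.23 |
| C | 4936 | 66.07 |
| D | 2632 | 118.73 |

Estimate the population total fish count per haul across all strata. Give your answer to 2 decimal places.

Population total = Σ Nₕ·x̄ₕ (each stratum's size times its mean).
5727·82.49 + 2967·11.23 + 4936·66.07 + 2632·118.73 = 472420.23 + 33319.41 + 326121.52 + 312497.36 = 1144358.52.

1144358.52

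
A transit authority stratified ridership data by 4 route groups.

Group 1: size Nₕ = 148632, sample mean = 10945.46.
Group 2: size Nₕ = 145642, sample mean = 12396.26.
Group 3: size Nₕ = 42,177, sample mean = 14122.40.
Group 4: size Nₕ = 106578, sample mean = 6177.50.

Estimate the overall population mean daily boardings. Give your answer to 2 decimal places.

x̄_st = (Σ Nₕx̄ₕ) / (Σ Nₕ) = (148632·10945.46 + 145642·12396.26 + 42177·14122.40 + 106578·6177.50) / 443029
= 4686287769.44 / 443029 = 10577.8352... → 10577.84.

10577.84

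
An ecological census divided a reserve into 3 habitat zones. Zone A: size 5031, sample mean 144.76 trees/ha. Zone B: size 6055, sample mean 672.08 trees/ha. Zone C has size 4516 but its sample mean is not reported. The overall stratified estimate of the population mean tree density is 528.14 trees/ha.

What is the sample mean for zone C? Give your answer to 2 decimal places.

N = 5031 + 6055 + 4516 = 15602.
Overall total = μ·N = 528.14·15602 = 8240040.28.
Subtract the known strata: 5031·144.76 + 6055·672.08 = 4797731.96.
Remaining total for zone C: 8240040.28 − 4797731.96 = 3442308.32.
Divide by its size: 3442308.32 / 4516 = 762.2472... → 762.25.

762.25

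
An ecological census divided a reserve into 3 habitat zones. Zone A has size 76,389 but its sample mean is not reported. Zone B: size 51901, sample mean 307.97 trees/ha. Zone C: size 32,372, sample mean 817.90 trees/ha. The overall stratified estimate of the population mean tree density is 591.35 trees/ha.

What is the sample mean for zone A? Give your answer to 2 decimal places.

687.88

N = 76389 + 51901 + 32372 = 160662.
Overall total = μ·N = 591.35·160662 = 95007473.7.
Subtract the known strata: 51901·307.97 + 32372·817.90 = 42461009.77.
Remaining total for zone A: 95007473.7 − 42461009.77 = 52546463.93.
Divide by its size: 52546463.93 / 76389 = 687.8800... → 687.88.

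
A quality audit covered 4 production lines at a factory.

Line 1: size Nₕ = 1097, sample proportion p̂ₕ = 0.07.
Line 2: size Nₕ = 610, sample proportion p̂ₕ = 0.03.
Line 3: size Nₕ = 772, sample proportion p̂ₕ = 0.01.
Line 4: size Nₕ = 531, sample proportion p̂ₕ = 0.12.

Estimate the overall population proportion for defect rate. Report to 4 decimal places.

0.0553

Wₕ = Nₕ/N with N = 3010: 0.3645, 0.2027, 0.2565, 0.1764.
p̂_st = 0.3645·0.07 + 0.2027·0.03 + 0.2565·0.01 + 0.1764·0.12 ≈ 0.055326... → 0.0553.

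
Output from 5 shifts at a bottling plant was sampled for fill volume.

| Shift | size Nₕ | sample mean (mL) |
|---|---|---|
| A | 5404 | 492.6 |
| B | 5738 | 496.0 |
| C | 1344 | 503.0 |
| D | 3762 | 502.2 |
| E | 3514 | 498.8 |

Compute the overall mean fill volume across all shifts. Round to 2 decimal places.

497.22

N = 5404 + 5738 + 1344 + 3762 + 3514 = 19762.
Overall mean = Σ (Nₕ/N)·x̄ₕ — weight by population share, not a simple average.
Σ Nₕx̄ₕ = 5404·492.6 + 5738·496.0 + 1344·503.0 + 3762·502.2 + 3514·498.8 = 2662010.4 + 2846048 + 676032 + 1889276.4 + 1752783.2 = 9826150.
Divide by N: 9826150 / 19762 = 497.2245... → 497.22.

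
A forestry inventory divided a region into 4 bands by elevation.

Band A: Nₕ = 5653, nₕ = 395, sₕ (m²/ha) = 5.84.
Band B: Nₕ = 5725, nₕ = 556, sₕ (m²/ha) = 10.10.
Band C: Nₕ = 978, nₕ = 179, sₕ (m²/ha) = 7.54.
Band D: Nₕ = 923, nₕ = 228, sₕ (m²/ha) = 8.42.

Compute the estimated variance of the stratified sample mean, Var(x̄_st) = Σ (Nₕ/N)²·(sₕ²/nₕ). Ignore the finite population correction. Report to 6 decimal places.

N = 13279; Wₕ = Nₕ/N.
band A: (5653/13279)²·5.84²/395 = 0.015647892
band B: (5725/13279)²·10.10²/556 = 0.034102655
band C: (978/13279)²·7.54²/179 = 0.001722807
band D: (923/13279)²·8.42²/228 = 0.001502318
Sum = 0.052975672 → 0.052976.

0.052976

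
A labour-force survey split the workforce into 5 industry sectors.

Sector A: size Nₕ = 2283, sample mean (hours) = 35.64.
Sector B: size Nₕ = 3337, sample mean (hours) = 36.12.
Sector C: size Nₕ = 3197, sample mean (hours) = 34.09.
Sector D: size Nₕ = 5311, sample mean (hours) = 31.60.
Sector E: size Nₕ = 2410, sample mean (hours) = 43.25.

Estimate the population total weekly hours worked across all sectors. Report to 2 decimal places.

A: 2283·35.64 = 81366.12
B: 3337·36.12 = 120532.44
C: 3197·34.09 = 108985.73
D: 5311·31.60 = 167827.6
E: 2410·43.25 = 104232.5
τ̂ = Σ Nₕx̄ₕ = 582944.39.

582944.39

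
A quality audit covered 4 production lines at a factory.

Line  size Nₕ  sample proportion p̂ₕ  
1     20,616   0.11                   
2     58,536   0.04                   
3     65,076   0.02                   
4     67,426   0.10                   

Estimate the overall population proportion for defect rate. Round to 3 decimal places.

N = 20616 + 58536 + 65076 + 67426 = 211654.
Overall proportion = Σ (Nₕ/N)·p̂ₕ.
Σ Nₕp̂ₕ = 2267.76 + 2341.44 + 1301.52 + 6742.6 = 12653.32.
12653.32 / 211654 = 0.05978... → 0.060.

0.060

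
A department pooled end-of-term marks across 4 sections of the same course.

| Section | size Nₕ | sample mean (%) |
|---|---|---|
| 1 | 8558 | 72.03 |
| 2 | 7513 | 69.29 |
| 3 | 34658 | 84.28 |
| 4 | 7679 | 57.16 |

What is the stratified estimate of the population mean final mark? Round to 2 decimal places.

N = 8558 + 7513 + 34658 + 7679 = 58408.
The stratified mean weights each stratum mean by its population share Nₕ/N.
Σ Nₕx̄ₕ = 8558·72.03 + 7513·69.29 + 34658·84.28 + 7679·57.16 = 616432.74 + 520575.77 + 2920976.24 + 438931.64 = 4496916.39.
Divide by N: 4496916.39 / 58408 = 76.9914... → 76.99.

76.99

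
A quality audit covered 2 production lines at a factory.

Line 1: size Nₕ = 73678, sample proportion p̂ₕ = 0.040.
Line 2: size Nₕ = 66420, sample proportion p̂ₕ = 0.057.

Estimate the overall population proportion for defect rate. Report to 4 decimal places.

0.0481

Wₕ = Nₕ/N with N = 140098: 0.5259, 0.4741.
p̂_st = 0.5259·0.040 + 0.4741·0.057 ≈ 0.048060... → 0.0481.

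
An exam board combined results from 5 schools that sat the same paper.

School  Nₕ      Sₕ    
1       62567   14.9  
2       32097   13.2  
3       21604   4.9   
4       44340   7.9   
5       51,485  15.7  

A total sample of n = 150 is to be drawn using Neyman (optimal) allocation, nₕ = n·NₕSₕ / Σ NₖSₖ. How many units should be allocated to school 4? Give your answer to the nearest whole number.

20

1: NₕSₕ = 62567·14.9 = 932248.3
2: NₕSₕ = 32097·13.2 = 423680.4
3: NₕSₕ = 21604·4.9 = 105859.6
4: NₕSₕ = 44340·7.9 = 350286
5: NₕSₕ = 51485·15.7 = 808314.5
Σ NₕSₕ = 2620388.8.
n_4 = 150·350286/2620388.8 = 20.052... → 20.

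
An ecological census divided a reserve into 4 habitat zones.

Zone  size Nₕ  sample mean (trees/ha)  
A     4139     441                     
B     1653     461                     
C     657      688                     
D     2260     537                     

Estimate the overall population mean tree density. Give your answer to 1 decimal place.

488.3

x̄_st = (Σ Nₕx̄ₕ) / (Σ Nₕ) = (4139·441 + 1653·461 + 657·688 + 2260·537) / 8709
= 4252968 / 8709 = 488.342... → 488.3.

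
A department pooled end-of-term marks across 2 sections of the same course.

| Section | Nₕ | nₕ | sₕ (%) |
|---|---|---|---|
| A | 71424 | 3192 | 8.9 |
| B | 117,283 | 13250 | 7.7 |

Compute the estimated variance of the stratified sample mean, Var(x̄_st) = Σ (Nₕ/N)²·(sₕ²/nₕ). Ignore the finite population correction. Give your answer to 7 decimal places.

0.0052834

N = 188707. Term for each stratum: Wₕ²sₕ²/nₕ.
Var(x̄_st) = 0.0035549168 + 0.0017284614 = 0.0052833782 → 0.0052834.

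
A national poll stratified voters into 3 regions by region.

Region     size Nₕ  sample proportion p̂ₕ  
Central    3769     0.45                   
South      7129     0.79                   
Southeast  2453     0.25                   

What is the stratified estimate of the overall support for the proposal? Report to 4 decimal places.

N = 3769 + 7129 + 2453 = 13351.
Overall proportion = Σ (Nₕ/N)·p̂ₕ.
Σ Nₕp̂ₕ = 1696.05 + 5631.91 + 613.25 = 7941.21.
7941.21 / 13351 = 0.594803... → 0.5948.

0.5948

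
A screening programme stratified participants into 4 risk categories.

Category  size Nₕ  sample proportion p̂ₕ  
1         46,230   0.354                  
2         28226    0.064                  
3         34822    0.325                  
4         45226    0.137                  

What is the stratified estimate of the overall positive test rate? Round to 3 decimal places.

N = 46230 + 28226 + 34822 + 45226 = 154504.
Overall proportion = Σ (Nₕ/N)·p̂ₕ.
Σ Nₕp̂ₕ = 16365.42 + 1806.464 + 11317.15 + 6195.962 = 35684.996.
35684.996 / 154504 = 0.23096... → 0.231.

0.231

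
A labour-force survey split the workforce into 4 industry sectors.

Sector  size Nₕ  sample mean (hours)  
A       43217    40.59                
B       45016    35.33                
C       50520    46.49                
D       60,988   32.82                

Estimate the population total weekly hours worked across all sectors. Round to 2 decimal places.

A: 43217·40.59 = 1754178.03
B: 45016·35.33 = 1590415.28
C: 50520·46.49 = 2348674.8
D: 60988·32.82 = 2001626.16
τ̂ = Σ Nₕx̄ₕ = 7694894.27.

7694894.27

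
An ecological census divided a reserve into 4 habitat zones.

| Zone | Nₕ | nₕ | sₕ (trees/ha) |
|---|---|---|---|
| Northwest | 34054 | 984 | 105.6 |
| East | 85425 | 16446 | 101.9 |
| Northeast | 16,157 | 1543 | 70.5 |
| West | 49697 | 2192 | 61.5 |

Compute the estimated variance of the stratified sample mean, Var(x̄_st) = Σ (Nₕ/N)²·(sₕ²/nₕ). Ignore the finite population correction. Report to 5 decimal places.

0.66530

N = 185333; Wₕ = Nₕ/N.
zone Northwest: (34054/185333)²·105.6²/984 = 0.38261632
zone East: (85425/185333)²·101.9²/16446 = 0.13413822
zone Northeast: (16157/185333)²·70.5²/1543 = 0.02448095
zone West: (49697/185333)²·61.5²/2192 = 0.12406935
Sum = 0.66530484 → 0.66530.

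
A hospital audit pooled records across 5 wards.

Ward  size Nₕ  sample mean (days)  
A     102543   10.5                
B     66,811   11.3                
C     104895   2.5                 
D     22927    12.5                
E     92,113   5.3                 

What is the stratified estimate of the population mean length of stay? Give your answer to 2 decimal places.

N = 102543 + 66811 + 104895 + 22927 + 92113 = 389289.
The stratified mean weights each stratum mean by its population share Nₕ/N.
Σ Nₕx̄ₕ = 102543·10.5 + 66811·11.3 + 104895·2.5 + 22927·12.5 + 92113·5.3 = 1076701.5 + 754964.3 + 262237.5 + 286587.5 + 488198.9 = 2868689.7.
Divide by N: 2868689.7 / 389289 = 7.3690... → 7.37.

7.37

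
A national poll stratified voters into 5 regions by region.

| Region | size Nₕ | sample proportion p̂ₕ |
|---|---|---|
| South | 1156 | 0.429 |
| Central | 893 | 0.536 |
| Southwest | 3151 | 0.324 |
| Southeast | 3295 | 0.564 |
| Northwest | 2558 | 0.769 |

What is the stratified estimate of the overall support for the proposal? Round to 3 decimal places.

Wₕ = Nₕ/N with N = 11053: 0.1046, 0.0808, 0.2851, 0.2981, 0.2314.
p̂_st = 0.1046·0.429 + 0.0808·0.536 + 0.2851·0.324 + 0.2981·0.564 + 0.2314·0.769 ≈ 0.52664... → 0.527.

0.527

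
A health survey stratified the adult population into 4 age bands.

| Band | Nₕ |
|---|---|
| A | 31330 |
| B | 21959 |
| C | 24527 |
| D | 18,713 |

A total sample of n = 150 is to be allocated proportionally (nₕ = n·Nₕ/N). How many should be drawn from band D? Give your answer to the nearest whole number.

29

Share of band D = 18713/96529 = 0.19386.
Allocate 150 × 0.19386 = 29.079... → 29.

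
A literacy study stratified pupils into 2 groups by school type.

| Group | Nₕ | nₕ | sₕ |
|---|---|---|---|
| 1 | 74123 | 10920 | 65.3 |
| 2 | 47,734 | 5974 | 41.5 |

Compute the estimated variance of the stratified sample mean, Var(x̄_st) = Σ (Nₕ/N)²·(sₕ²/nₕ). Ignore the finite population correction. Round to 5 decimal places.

N = 121857; Wₕ = Nₕ/N.
group 1: (74123/121857)²·65.3²/10920 = 0.14448033
group 2: (47734/121857)²·41.5²/5974 = 0.04423700
Sum = 0.18871733 → 0.18872.

0.18872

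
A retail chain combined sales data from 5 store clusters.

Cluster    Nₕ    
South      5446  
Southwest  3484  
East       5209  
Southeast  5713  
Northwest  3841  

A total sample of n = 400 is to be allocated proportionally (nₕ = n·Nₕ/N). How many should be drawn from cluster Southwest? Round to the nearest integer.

N = 5446 + 3484 + 5209 + 5713 + 3841 = 23693.
n_Southwest = 400·3484/23693 = 58.819... → 59.

59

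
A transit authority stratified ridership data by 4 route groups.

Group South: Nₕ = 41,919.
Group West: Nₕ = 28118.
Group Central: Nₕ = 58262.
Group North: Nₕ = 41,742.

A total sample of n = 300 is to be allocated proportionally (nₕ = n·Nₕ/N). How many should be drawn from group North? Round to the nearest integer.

74

N = 41919 + 28118 + 58262 + 41742 = 170041.
n_North = 300·41742/170041 = 73.645... → 74.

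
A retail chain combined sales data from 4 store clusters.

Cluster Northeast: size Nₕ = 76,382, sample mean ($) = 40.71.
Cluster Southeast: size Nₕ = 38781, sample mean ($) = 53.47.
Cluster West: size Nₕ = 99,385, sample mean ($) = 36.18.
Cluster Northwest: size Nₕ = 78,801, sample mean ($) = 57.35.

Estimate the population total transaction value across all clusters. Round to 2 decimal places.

Estimate total by summing Nₕ·x̄ₕ over strata.
76382·40.71 + 38781·53.47 + 99385·36.18 + 78801·57.35 = 3109511.22 + 2073620.07 + 3595749.3 + 4519237.35 = 13298117.94.

13298117.94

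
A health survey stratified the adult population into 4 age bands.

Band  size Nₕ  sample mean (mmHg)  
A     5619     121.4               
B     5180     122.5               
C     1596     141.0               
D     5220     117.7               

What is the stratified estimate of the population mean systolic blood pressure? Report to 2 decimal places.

N = 17615; weights Wₕ = Nₕ/N = (0.3190, 0.2941, 0.0906, 0.2963).
x̄_st = Σ Wₕ·x̄ₕ = 0.3190·121.4 + 0.2941·122.5 + 0.0906·141.0 + 0.2963·117.7 ≈ 122.4029...
→ 122.40.

122.40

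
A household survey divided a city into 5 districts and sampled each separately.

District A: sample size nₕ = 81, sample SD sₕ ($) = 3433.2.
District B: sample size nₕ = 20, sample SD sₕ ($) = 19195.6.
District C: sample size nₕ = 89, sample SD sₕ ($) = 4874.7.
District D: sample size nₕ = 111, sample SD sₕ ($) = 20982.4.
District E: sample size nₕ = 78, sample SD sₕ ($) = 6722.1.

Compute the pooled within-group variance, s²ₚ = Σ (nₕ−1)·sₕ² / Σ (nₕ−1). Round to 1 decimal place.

165623286.6

A: (81−1)·3433.2² = 80·11786862.24 = 942948979.2
B: (20−1)·19195.6² = 19·368471059.36 = 7000950127.84
C: (89−1)·4874.7² = 88·23762700.09 = 2091117607.92
D: (111−1)·20982.4² = 110·440261109.76 = 48428722073.6
E: (78−1)·6722.1² = 77·45186628.41 = 3479370387.57
Numerator = 61943109176.13; denominator = Σ(nₕ−1) = 374.
s²ₚ = 61943109176.13/374 = 165623286.567... → 165623286.6.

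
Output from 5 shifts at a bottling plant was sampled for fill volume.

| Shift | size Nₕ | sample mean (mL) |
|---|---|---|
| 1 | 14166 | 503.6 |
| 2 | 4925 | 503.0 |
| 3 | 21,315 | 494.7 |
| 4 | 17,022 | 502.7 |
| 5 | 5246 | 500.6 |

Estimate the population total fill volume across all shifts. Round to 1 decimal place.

31338910.1

1: 14166·503.6 = 7133997.6
2: 4925·503.0 = 2477275
3: 21315·494.7 = 10544530.5
4: 17022·502.7 = 8556959.4
5: 5246·500.6 = 2626147.6
τ̂ = Σ Nₕx̄ₕ = 31338910.1.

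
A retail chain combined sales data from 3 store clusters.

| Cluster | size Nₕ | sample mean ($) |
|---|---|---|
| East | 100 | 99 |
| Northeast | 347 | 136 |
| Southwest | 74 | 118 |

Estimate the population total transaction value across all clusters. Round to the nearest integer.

East: 100·99 = 9900
Northeast: 347·136 = 47192
Southwest: 74·118 = 8732
τ̂ = Σ Nₕx̄ₕ = 65824.

65824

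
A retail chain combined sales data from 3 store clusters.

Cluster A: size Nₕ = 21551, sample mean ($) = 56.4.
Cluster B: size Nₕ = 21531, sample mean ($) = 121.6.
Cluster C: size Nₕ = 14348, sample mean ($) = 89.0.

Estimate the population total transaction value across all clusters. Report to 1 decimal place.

5110618.0

A: 21551·56.4 = 1215476.4
B: 21531·121.6 = 2618169.6
C: 14348·89.0 = 1276972
τ̂ = Σ Nₕx̄ₕ = 5110618.0.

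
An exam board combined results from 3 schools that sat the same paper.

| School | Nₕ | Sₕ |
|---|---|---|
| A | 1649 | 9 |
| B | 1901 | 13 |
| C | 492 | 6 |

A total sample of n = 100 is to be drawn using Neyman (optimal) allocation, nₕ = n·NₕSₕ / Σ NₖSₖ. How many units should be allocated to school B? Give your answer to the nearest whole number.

Σ NₕSₕ = 1649·9 + 1901·13 + 492·6 = 42506.
Share for B: 24713/42506 = 0.58140.
n_B = 100 × 0.58140 = 58.140... → 58.

58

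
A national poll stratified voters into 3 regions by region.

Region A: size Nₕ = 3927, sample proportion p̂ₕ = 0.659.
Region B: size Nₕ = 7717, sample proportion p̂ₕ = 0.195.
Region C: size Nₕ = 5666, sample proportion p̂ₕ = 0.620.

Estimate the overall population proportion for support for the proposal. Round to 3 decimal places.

N = 3927 + 7717 + 5666 = 17310.
Overall proportion = Σ (Nₕ/N)·p̂ₕ.
Σ Nₕp̂ₕ = 2587.893 + 1504.815 + 3512.92 = 7605.628.
7605.628 / 17310 = 0.43938... → 0.439.

0.439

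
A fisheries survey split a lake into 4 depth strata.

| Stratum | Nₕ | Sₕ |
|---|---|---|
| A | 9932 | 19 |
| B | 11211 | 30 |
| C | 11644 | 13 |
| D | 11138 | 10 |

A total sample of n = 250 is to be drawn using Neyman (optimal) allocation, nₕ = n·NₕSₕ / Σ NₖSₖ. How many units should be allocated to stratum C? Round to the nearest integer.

48

Σ NₕSₕ = 9932·19 + 11211·30 + 11644·13 + 11138·10 = 787790.
Share for C: 151372/787790 = 0.19215.
n_C = 250 × 0.19215 = 48.037... → 48.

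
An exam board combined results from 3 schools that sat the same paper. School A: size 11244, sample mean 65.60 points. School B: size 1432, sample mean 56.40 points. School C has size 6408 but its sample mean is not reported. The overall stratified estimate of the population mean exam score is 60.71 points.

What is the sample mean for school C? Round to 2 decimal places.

53.09

Σ Nₕx̄ₕ = N·μ, so 6408·x̄_C = 19084·60.71 − (11244·65.60 + 1432·56.40).
= 1158589.64 − 818371.2 = 340218.44.
x̄_C = 340218.44 / 6408 = 53.0928... → 53.09.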